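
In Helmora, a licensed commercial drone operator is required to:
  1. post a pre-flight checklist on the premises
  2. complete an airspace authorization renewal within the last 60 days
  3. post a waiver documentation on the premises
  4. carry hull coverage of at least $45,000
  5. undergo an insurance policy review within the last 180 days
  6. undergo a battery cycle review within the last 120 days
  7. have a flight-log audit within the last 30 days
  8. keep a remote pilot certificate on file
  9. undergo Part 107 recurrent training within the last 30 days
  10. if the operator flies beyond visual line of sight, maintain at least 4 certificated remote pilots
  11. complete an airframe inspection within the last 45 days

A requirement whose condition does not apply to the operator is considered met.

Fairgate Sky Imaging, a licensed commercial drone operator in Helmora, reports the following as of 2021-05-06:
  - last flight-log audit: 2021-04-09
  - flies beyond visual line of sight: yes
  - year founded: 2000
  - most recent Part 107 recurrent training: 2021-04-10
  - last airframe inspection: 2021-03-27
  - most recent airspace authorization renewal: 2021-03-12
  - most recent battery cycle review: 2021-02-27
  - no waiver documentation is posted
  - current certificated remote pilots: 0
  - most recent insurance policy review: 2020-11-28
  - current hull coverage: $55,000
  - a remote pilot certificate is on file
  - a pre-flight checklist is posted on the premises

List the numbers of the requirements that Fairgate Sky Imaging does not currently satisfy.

1. pre-flight checklist present → met
2. airspace authorization renewal 55 days ago vs limit 60 → met
3. waiver documentation absent → not met
4. hull coverage $55,000 ≥ $45,000 → met
5. insurance policy review 159 days ago vs limit 180 → met
6. battery cycle review 68 days ago vs limit 120 → met
7. flight-log audit 27 days ago vs limit 30 → met
8. remote pilot certificate present → met
9. Part 107 recurrent training 26 days ago vs limit 30 → met
10. condition 'flies beyond visual line of sight' holds; certificated remote pilots 0 < 4 → not met
11. airframe inspection 40 days ago vs limit 45 → met
Not met: 3, 10

3, 10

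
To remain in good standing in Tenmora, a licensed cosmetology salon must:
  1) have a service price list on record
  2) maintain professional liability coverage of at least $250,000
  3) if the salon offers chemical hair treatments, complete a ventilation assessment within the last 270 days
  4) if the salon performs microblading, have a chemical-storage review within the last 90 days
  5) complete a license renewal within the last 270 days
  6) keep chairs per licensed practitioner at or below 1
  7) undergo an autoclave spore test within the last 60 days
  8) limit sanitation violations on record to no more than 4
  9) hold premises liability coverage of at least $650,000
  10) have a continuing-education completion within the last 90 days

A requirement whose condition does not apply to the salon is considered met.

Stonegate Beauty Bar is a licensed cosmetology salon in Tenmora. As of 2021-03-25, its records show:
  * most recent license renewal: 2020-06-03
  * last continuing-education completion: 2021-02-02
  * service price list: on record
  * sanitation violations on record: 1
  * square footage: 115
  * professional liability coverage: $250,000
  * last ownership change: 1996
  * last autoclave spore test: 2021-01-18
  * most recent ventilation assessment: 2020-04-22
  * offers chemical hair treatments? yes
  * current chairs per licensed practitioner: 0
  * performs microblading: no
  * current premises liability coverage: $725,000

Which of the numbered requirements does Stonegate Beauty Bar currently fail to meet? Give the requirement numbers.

3, 5, 7

1. service price list present → met
2. professional liability coverage $250,000 ≥ $250,000 → met
3. condition 'offers chemical hair treatments' holds; ventilation assessment 337 days ago vs limit 270 → not met
4. condition 'performs microblading' does not hold → requirement n/a → met
5. license renewal 295 days ago vs limit 270 → not met
6. chairs per licensed practitioner 0 ≤ 1 → met
7. autoclave spore test 66 days ago vs limit 60 → not met
8. sanitation violations on record 1 ≤ 4 → met
9. premises liability coverage $725,000 ≥ $650,000 → met
10. continuing-education completion 51 days ago vs limit 90 → met
Not met: 3, 5, 7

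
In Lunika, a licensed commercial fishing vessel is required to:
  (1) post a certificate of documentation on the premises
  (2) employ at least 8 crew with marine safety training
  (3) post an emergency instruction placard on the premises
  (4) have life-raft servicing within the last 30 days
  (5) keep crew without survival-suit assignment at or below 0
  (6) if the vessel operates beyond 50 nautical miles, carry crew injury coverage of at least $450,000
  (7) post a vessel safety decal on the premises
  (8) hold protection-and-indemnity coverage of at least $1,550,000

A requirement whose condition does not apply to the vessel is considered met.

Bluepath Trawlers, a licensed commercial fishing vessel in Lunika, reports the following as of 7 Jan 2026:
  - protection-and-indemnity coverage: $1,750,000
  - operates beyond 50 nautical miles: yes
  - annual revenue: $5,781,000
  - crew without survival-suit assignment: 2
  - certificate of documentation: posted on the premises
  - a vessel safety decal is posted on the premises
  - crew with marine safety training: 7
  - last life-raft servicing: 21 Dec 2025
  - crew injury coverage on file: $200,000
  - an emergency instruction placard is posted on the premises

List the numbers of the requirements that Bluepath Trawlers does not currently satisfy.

2, 5, 6

1. certificate of documentation present → met
2. crew with marine safety training 7 < 8 → not met
3. emergency instruction placard present → met
4. life-raft servicing 17 days ago vs limit 30 → met
5. crew without survival-suit assignment 2 > 0 → not met
6. condition 'operates beyond 50 nautical miles' holds; crew injury coverage $200,000 < $450,000 → not met
7. vessel safety decal present → met
8. protection-and-indemnity coverage $1,750,000 ≥ $1,550,000 → met
Not met: 2, 5, 6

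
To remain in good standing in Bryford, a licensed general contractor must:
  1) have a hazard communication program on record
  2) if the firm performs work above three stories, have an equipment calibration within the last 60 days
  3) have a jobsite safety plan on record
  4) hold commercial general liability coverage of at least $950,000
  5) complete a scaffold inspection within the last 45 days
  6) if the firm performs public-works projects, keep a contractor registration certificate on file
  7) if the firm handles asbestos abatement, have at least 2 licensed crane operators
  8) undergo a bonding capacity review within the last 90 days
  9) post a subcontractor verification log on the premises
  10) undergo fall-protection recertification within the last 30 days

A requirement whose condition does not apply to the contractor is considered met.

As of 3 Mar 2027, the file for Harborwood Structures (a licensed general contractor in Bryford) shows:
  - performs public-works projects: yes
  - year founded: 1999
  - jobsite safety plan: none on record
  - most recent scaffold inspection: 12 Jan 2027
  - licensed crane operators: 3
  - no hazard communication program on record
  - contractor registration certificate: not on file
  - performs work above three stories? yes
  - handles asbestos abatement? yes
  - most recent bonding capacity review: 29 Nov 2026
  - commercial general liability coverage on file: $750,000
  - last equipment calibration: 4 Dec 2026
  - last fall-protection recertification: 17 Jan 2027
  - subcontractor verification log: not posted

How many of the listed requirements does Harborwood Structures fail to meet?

1. hazard communication program absent → not met
2. condition 'performs work above three stories' holds; equipment calibration 89 days ago vs limit 60 → not met
3. jobsite safety plan absent → not met
4. commercial general liability coverage $750,000 < $950,000 → not met
5. scaffold inspection 50 days ago vs limit 45 → not met
6. condition 'performs public-works projects' holds; contractor registration certificate absent → not met
7. condition 'handles asbestos abatement' holds; licensed crane operators 3 ≥ 2 → met
8. bonding capacity review 94 days ago vs limit 90 → not met
9. subcontractor verification log absent → not met
10. fall-protection recertification 45 days ago vs limit 30 → not met
Not met: 9 of 10

9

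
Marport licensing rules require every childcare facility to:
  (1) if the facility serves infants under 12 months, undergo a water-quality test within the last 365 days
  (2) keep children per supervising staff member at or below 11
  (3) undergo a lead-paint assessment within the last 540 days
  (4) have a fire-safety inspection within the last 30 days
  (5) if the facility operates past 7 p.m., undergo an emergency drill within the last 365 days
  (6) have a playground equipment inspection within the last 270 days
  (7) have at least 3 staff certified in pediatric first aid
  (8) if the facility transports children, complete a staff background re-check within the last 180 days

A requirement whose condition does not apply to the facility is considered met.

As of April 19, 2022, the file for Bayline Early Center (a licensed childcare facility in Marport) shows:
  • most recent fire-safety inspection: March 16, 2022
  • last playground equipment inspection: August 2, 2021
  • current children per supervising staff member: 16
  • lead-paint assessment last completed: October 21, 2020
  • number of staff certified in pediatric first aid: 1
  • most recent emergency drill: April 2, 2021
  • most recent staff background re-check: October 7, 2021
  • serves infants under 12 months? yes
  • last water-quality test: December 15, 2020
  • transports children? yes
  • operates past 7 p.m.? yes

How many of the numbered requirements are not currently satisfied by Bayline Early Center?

1. condition 'serves infants under 12 months' holds; water-quality test 490 days ago vs limit 365 → not met
2. children per supervising staff member 16 > 11 → not met
3. lead-paint assessment 545 days ago vs limit 540 → not met
4. fire-safety inspection 34 days ago vs limit 30 → not met
5. condition 'operates past 7 p.m.' holds; emergency drill 382 days ago vs limit 365 → not met
6. playground equipment inspection 260 days ago vs limit 270 → met
7. staff certified in pediatric first aid 1 < 3 → not met
8. condition 'transports children' holds; staff background re-check 194 days ago vs limit 180 → not met
Not met: 7 of 8

7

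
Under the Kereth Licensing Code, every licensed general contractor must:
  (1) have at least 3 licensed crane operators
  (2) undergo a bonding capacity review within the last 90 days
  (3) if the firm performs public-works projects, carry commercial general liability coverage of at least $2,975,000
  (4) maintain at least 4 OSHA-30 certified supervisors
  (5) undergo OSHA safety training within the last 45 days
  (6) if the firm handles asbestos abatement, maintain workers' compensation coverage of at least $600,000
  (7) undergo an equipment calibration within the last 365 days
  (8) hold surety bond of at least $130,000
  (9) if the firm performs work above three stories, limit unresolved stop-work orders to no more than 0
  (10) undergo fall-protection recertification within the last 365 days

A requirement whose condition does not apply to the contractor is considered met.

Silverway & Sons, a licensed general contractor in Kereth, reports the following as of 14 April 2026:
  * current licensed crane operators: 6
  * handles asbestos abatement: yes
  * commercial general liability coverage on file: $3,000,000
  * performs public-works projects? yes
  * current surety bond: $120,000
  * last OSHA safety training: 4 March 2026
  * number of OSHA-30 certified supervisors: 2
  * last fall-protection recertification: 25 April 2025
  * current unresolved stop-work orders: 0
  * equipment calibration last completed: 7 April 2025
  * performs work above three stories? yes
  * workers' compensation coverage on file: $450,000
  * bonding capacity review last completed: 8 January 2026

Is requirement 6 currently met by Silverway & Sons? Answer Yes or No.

6. condition 'handles asbestos abatement' holds; workers' compensation coverage $450,000 < $600,000 → not met

No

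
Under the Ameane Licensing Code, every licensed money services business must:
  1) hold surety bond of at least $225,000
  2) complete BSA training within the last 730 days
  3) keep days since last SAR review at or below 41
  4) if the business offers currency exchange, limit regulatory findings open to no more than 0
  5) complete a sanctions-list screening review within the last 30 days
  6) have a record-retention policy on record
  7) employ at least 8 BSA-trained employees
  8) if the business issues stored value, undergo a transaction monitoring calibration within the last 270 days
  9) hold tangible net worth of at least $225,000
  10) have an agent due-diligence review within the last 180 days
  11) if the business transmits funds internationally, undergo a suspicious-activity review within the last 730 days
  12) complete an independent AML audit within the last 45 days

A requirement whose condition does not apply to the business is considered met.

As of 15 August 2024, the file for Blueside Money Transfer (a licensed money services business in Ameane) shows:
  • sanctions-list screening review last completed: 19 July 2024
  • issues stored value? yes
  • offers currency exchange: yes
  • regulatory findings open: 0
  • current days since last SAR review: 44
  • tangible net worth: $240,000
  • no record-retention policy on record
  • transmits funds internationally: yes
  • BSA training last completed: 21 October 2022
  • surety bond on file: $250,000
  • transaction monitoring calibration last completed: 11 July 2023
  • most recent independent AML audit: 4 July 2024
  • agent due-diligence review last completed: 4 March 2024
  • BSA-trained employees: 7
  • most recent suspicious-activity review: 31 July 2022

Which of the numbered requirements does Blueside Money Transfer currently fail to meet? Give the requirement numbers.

3, 6, 7, 8, 11

1. surety bond $250,000 ≥ $225,000 → met
2. BSA training 664 days ago vs limit 730 → met
3. days since last SAR review 44 > 41 → not met
4. condition 'offers currency exchange' holds; regulatory findings open 0 ≤ 0 → met
5. sanctions-list screening review 27 days ago vs limit 30 → met
6. record-retention policy absent → not met
7. BSA-trained employees 7 < 8 → not met
8. condition 'issues stored value' holds; transaction monitoring calibration 401 days ago vs limit 270 → not met
9. tangible net worth $240,000 ≥ $225,000 → met
10. agent due-diligence review 164 days ago vs limit 180 → met
11. condition 'transmits funds internationally' holds; suspicious-activity review 746 days ago vs limit 730 → not met
12. independent AML audit 42 days ago vs limit 45 → met
Not met: 3, 6, 7, 8, 11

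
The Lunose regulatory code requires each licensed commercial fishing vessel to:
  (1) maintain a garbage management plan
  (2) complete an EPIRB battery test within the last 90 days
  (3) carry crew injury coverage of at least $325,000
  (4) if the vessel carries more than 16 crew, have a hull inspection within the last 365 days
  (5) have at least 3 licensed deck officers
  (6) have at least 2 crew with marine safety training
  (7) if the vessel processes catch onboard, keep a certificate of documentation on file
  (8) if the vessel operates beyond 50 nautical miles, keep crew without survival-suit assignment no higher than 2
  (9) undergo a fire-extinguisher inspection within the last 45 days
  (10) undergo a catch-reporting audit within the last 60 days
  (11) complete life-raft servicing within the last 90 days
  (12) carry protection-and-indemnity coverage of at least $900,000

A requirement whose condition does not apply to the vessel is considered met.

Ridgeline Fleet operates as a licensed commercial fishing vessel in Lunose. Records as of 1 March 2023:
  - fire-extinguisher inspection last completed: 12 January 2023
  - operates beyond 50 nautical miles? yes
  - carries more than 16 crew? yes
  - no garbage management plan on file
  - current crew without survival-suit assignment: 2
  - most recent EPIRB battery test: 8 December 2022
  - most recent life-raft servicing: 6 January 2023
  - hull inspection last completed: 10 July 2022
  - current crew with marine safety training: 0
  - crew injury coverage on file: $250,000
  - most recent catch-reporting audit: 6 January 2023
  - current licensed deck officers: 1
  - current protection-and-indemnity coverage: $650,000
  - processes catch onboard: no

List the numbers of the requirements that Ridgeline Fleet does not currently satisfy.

1, 3, 5, 6, 9, 12

1. garbage management plan absent → not met
2. EPIRB battery test 83 days ago vs limit 90 → met
3. crew injury coverage $250,000 < $325,000 → not met
4. condition 'carries more than 16 crew' holds; hull inspection 234 days ago vs limit 365 → met
5. licensed deck officers 1 < 3 → not met
6. crew with marine safety training 0 < 2 → not met
7. condition 'processes catch onboard' does not hold → requirement n/a → met
8. condition 'operates beyond 50 nautical miles' holds; crew without survival-suit assignment 2 ≤ 2 → met
9. fire-extinguisher inspection 48 days ago vs limit 45 → not met
10. catch-reporting audit 54 days ago vs limit 60 → met
11. life-raft servicing 54 days ago vs limit 90 → met
12. protection-and-indemnity coverage $650,000 < $900,000 → not met
Not met: 1, 3, 5, 6, 9, 12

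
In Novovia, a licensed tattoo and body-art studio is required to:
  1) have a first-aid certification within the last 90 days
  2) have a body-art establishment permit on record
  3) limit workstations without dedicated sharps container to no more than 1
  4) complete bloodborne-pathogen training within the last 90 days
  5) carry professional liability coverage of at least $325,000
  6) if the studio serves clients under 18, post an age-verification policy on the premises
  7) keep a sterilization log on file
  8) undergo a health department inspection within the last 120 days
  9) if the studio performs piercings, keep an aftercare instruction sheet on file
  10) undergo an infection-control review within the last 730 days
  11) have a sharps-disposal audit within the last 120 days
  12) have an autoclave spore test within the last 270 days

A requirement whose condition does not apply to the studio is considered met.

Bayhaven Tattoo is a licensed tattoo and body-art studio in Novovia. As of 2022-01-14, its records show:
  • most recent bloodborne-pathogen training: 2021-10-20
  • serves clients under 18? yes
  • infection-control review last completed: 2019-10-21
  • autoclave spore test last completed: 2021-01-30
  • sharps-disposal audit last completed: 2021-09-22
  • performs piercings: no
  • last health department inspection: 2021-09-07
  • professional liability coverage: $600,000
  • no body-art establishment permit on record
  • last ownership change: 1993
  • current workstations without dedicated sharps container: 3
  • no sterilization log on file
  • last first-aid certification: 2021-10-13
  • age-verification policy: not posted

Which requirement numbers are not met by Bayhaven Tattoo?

1. first-aid certification 93 days ago vs limit 90 → not met
2. body-art establishment permit absent → not met
3. workstations without dedicated sharps container 3 > 1 → not met
4. bloodborne-pathogen training 86 days ago vs limit 90 → met
5. professional liability coverage $600,000 ≥ $325,000 → met
6. condition 'serves clients under 18' holds; age-verification policy absent → not met
7. sterilization log absent → not met
8. health department inspection 129 days ago vs limit 120 → not met
9. condition 'performs piercings' does not hold → requirement n/a → met
10. infection-control review 816 days ago vs limit 730 → not met
11. sharps-disposal audit 114 days ago vs limit 120 → met
12. autoclave spore test 349 days ago vs limit 270 → not met
Not met: 1, 2, 3, 6, 7, 8, 10, 12

1, 2, 3, 6, 7, 8, 10, 12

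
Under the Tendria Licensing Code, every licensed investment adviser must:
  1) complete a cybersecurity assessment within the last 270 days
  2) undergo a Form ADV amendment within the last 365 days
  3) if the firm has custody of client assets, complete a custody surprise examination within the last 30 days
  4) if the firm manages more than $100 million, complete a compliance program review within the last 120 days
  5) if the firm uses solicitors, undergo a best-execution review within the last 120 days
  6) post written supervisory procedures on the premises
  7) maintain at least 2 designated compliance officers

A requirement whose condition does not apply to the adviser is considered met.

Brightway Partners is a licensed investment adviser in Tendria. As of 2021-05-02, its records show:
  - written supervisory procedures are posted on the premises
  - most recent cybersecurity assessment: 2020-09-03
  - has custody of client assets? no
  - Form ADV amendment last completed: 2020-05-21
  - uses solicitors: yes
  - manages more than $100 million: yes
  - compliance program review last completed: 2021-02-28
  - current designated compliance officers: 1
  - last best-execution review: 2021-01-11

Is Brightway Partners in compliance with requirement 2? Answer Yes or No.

Yes

2. Form ADV amendment 346 days ago vs limit 365 → met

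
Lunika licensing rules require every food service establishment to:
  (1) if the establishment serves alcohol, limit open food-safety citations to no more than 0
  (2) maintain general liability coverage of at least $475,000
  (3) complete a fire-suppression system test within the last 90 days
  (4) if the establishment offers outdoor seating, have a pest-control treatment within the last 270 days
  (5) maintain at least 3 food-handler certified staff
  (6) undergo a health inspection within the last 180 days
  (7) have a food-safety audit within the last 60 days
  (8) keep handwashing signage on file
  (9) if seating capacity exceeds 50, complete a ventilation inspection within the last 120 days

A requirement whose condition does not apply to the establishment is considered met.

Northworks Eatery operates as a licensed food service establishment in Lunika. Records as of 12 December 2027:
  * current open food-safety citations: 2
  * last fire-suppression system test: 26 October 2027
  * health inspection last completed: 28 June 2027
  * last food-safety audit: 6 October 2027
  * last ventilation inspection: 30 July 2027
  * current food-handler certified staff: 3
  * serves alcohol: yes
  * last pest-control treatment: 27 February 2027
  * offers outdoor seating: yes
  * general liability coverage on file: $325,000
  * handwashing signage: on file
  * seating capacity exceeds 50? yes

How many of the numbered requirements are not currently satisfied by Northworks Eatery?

1. condition 'serves alcohol' holds; open food-safety citations 2 > 0 → not met
2. general liability coverage $325,000 < $475,000 → not met
3. fire-suppression system test 47 days ago vs limit 90 → met
4. condition 'offers outdoor seating' holds; pest-control treatment 288 days ago vs limit 270 → not met
5. food-handler certified staff 3 ≥ 3 → met
6. health inspection 167 days ago vs limit 180 → met
7. food-safety audit 67 days ago vs limit 60 → not met
8. handwashing signage present → met
9. condition 'seating capacity exceeds 50' holds; ventilation inspection 135 days ago vs limit 120 → not met
Not met: 5 of 9

5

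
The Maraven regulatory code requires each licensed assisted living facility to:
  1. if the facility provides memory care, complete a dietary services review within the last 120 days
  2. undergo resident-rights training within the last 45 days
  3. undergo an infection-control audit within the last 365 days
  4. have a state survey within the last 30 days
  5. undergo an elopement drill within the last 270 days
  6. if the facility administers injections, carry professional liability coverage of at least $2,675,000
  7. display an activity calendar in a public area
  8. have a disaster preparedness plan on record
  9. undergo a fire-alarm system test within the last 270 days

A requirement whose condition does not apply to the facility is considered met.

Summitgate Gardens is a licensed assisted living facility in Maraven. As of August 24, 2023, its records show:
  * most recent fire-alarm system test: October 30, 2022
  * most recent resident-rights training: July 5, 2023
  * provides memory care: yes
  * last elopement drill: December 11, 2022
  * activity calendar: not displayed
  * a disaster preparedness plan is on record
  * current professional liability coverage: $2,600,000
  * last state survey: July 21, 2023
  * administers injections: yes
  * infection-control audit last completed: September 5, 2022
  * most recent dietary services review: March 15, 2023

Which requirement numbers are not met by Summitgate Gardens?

1, 2, 4, 6, 7, 9

1. condition 'provides memory care' holds; dietary services review 162 days ago vs limit 120 → not met
2. resident-rights training 50 days ago vs limit 45 → not met
3. infection-control audit 353 days ago vs limit 365 → met
4. state survey 34 days ago vs limit 30 → not met
5. elopement drill 256 days ago vs limit 270 → met
6. condition 'administers injections' holds; professional liability coverage $2,600,000 < $2,675,000 → not met
7. activity calendar absent → not met
8. disaster preparedness plan present → met
9. fire-alarm system test 298 days ago vs limit 270 → not met
Not met: 1, 2, 4, 6, 7, 9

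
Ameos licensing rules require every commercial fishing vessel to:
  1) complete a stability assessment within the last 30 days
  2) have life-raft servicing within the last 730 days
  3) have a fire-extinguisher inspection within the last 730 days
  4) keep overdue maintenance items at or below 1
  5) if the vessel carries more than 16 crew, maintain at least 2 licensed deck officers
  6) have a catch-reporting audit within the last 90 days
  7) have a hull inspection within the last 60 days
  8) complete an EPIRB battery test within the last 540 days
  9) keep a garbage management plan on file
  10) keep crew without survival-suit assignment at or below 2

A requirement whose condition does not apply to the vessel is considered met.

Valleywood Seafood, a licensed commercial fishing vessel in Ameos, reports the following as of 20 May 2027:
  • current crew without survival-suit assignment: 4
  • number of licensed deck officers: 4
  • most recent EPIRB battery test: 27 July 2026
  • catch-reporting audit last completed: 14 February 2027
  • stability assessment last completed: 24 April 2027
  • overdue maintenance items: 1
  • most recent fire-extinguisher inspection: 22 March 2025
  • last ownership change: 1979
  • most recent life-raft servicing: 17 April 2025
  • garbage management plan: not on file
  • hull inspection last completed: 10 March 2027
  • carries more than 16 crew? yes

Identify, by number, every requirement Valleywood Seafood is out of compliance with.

2, 3, 6, 7, 9, 10

1. stability assessment 26 days ago vs limit 30 → met
2. life-raft servicing 763 days ago vs limit 730 → not met
3. fire-extinguisher inspection 789 days ago vs limit 730 → not met
4. overdue maintenance items 1 ≤ 1 → met
5. condition 'carries more than 16 crew' holds; licensed deck officers 4 ≥ 2 → met
6. catch-reporting audit 95 days ago vs limit 90 → not met
7. hull inspection 71 days ago vs limit 60 → not met
8. EPIRB battery test 297 days ago vs limit 540 → met
9. garbage management plan absent → not met
10. crew without survival-suit assignment 4 > 2 → not met
Not met: 2, 3, 6, 7, 9, 10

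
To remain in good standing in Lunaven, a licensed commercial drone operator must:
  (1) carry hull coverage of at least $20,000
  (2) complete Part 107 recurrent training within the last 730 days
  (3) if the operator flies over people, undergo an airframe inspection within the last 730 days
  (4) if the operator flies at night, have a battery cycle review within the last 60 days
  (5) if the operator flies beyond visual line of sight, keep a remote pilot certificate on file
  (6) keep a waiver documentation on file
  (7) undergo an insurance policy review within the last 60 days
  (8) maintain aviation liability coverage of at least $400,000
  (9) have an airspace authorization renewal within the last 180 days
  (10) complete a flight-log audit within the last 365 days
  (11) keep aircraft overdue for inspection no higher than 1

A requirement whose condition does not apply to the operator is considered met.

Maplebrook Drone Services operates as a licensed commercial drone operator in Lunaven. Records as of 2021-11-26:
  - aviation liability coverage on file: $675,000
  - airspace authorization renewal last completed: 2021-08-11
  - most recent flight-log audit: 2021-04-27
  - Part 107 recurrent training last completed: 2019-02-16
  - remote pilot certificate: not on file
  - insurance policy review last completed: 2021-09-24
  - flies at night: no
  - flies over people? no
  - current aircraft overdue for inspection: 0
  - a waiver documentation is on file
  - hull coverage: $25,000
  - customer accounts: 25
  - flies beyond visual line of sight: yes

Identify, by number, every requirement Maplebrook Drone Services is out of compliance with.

1. hull coverage $25,000 ≥ $20,000 → met
2. Part 107 recurrent training 1014 days ago vs limit 730 → not met
3. condition 'flies over people' does not hold → requirement n/a → met
4. condition 'flies at night' does not hold → requirement n/a → met
5. condition 'flies beyond visual line of sight' holds; remote pilot certificate absent → not met
6. waiver documentation present → met
7. insurance policy review 63 days ago vs limit 60 → not met
8. aviation liability coverage $675,000 ≥ $400,000 → met
9. airspace authorization renewal 107 days ago vs limit 180 → met
10. flight-log audit 213 days ago vs limit 365 → met
11. aircraft overdue for inspection 0 ≤ 1 → met
Not met: 2, 5, 7

2, 5, 7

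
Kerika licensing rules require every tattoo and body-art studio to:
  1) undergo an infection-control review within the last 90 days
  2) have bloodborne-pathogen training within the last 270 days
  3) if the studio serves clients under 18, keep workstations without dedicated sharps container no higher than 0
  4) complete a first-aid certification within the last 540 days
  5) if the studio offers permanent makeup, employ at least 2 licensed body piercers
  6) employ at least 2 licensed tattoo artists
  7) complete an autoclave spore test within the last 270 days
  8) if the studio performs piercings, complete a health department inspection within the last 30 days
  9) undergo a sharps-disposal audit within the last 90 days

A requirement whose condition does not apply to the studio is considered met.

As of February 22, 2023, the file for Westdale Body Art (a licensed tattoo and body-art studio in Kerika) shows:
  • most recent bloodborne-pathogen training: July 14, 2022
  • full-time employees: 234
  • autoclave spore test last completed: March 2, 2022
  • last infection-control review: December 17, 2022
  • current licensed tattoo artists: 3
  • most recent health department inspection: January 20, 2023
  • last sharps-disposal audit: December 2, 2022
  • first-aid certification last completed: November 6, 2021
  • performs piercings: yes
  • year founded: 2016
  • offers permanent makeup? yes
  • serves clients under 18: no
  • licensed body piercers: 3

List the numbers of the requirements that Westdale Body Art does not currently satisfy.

1. infection-control review 67 days ago vs limit 90 → met
2. bloodborne-pathogen training 223 days ago vs limit 270 → met
3. condition 'serves clients under 18' does not hold → requirement n/a → met
4. first-aid certification 473 days ago vs limit 540 → met
5. condition 'offers permanent makeup' holds; licensed body piercers 3 ≥ 2 → met
6. licensed tattoo artists 3 ≥ 2 → met
7. autoclave spore test 357 days ago vs limit 270 → not met
8. condition 'performs piercings' holds; health department inspection 33 days ago vs limit 30 → not met
9. sharps-disposal audit 82 days ago vs limit 90 → met
Not met: 7, 8

7, 8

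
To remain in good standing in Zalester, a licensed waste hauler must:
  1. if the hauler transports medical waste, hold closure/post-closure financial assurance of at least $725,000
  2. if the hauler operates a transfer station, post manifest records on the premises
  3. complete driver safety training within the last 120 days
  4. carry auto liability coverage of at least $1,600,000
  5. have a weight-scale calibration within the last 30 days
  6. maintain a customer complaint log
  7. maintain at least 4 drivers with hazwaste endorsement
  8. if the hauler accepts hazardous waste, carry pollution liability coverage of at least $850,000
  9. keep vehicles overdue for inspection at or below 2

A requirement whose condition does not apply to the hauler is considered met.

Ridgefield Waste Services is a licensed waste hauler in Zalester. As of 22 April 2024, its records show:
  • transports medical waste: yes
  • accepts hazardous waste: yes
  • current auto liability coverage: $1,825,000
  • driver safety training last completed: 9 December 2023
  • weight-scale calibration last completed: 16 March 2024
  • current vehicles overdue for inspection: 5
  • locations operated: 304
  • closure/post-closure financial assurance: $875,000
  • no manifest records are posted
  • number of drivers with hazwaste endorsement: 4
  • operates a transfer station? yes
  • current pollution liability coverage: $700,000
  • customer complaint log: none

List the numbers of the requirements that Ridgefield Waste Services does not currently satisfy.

1. condition 'transports medical waste' holds; closure/post-closure financial assurance $875,000 ≥ $725,000 → met
2. condition 'operates a transfer station' holds; manifest records absent → not met
3. driver safety training 135 days ago vs limit 120 → not met
4. auto liability coverage $1,825,000 ≥ $1,600,000 → met
5. weight-scale calibration 37 days ago vs limit 30 → not met
6. customer complaint log absent → not met
7. drivers with hazwaste endorsement 4 ≥ 4 → met
8. condition 'accepts hazardous waste' holds; pollution liability coverage $700,000 < $850,000 → not met
9. vehicles overdue for inspection 5 > 2 → not met
Not met: 2, 3, 5, 6, 8, 9

2, 3, 5, 6, 8, 9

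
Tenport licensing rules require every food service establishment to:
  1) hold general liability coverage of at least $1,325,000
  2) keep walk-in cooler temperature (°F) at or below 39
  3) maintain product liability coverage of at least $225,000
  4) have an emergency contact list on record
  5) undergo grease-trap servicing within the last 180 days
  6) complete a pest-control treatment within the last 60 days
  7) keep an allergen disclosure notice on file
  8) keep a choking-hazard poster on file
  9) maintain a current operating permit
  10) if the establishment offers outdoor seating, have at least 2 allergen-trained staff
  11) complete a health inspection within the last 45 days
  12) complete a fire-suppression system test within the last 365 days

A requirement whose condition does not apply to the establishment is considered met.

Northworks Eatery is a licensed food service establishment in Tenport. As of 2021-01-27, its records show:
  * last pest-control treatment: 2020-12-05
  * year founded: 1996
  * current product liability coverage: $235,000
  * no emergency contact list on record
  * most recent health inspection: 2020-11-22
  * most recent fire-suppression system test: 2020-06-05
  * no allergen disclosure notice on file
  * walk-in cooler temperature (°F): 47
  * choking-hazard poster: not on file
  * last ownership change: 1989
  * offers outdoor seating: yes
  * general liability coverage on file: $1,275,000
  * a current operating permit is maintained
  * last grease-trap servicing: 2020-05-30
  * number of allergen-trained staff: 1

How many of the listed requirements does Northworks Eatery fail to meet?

1. general liability coverage $1,275,000 < $1,325,000 → not met
2. walk-in cooler temperature (°F) 47 > 39 → not met
3. product liability coverage $235,000 ≥ $225,000 → met
4. emergency contact list absent → not met
5. grease-trap servicing 242 days ago vs limit 180 → not met
6. pest-control treatment 53 days ago vs limit 60 → met
7. allergen disclosure notice absent → not met
8. choking-hazard poster absent → not met
9. current operating permit present → met
10. condition 'offers outdoor seating' holds; allergen-trained staff 1 < 2 → not met
11. health inspection 66 days ago vs limit 45 → not met
12. fire-suppression system test 236 days ago vs limit 365 → met
Not met: 8 of 12

8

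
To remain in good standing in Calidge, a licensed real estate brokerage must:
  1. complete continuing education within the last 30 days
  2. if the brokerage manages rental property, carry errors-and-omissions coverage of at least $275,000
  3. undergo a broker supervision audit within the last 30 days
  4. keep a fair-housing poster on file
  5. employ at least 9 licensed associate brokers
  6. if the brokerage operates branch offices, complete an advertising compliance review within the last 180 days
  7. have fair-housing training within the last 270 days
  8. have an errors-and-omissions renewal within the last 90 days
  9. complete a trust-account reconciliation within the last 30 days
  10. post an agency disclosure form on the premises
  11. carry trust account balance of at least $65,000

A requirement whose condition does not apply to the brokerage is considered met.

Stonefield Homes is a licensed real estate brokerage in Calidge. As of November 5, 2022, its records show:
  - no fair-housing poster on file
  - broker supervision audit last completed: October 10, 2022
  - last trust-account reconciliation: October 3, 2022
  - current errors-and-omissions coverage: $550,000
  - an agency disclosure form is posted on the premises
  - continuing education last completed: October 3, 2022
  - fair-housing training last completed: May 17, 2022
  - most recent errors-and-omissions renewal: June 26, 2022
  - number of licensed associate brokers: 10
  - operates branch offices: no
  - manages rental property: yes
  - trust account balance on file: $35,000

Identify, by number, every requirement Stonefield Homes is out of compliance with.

1. continuing education 33 days ago vs limit 30 → not met
2. condition 'manages rental property' holds; errors-and-omissions coverage $550,000 ≥ $275,000 → met
3. broker supervision audit 26 days ago vs limit 30 → met
4. fair-housing poster absent → not met
5. licensed associate brokers 10 ≥ 9 → met
6. condition 'operates branch offices' does not hold → requirement n/a → met
7. fair-housing training 172 days ago vs limit 270 → met
8. errors-and-omissions renewal 132 days ago vs limit 90 → not met
9. trust-account reconciliation 33 days ago vs limit 30 → not met
10. agency disclosure form present → met
11. trust account balance $35,000 < $65,000 → not met
Not met: 1, 4, 8, 9, 11

1, 4, 8, 9, 11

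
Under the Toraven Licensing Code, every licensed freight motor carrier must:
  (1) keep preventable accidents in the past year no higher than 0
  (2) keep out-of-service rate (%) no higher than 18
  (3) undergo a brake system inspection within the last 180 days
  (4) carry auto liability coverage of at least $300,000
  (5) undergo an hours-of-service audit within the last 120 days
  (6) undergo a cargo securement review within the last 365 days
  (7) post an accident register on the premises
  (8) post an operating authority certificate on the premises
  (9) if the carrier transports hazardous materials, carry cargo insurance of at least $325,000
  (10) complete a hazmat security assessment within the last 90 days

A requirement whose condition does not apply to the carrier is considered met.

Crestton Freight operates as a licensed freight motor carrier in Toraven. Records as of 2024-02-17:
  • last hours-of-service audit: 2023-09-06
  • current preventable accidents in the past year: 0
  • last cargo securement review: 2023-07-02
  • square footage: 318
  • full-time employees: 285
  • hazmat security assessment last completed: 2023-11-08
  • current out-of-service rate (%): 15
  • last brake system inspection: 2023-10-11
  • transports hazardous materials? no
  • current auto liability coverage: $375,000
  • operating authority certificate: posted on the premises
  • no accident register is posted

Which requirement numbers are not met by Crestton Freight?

5, 7, 10

1. preventable accidents in the past year 0 ≤ 0 → met
2. out-of-service rate (%) 15 ≤ 18 → met
3. brake system inspection 129 days ago vs limit 180 → met
4. auto liability coverage $375,000 ≥ $300,000 → met
5. hours-of-service audit 164 days ago vs limit 120 → not met
6. cargo securement review 230 days ago vs limit 365 → met
7. accident register absent → not met
8. operating authority certificate present → met
9. condition 'transports hazardous materials' does not hold → requirement n/a → met
10. hazmat security assessment 101 days ago vs limit 90 → not met
Not met: 5, 7, 10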